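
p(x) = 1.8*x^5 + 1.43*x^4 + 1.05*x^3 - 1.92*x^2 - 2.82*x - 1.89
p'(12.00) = 196912.86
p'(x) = 9.0*x^4 + 5.72*x^3 + 3.15*x^2 - 3.84*x - 2.82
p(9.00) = 116253.09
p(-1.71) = -22.02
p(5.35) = 9149.73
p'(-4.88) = 4530.32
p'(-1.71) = 61.31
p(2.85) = 431.58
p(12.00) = 479052.27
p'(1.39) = 46.89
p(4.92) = 6089.89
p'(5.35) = 8315.93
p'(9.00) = 63436.65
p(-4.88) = -4326.52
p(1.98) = 69.91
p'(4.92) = 6009.31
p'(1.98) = 184.65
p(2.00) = 73.67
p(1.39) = 7.98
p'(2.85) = 738.01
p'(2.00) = 191.86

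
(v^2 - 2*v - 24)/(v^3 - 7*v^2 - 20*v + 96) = (v - 6)/(v^2 - 11*v + 24)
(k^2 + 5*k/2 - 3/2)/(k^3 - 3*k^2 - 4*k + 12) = (2*k^2 + 5*k - 3)/(2*(k^3 - 3*k^2 - 4*k + 12))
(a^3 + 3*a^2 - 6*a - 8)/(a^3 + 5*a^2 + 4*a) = (a - 2)/a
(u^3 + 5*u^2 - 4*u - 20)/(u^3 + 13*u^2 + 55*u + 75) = (u^2 - 4)/(u^2 + 8*u + 15)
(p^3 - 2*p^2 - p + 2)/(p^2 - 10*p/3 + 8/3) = 3*(p^2 - 1)/(3*p - 4)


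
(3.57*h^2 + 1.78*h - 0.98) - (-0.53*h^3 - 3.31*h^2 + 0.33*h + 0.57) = 0.53*h^3 + 6.88*h^2 + 1.45*h - 1.55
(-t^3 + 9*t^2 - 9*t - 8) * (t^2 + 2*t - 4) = -t^5 + 7*t^4 + 13*t^3 - 62*t^2 + 20*t + 32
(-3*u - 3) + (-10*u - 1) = -13*u - 4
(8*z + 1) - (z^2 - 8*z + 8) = -z^2 + 16*z - 7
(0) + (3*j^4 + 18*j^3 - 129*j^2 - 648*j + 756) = 3*j^4 + 18*j^3 - 129*j^2 - 648*j + 756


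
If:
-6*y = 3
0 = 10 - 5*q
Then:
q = 2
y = -1/2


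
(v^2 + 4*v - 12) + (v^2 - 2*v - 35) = 2*v^2 + 2*v - 47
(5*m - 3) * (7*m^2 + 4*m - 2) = 35*m^3 - m^2 - 22*m + 6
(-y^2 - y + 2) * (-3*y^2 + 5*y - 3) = 3*y^4 - 2*y^3 - 8*y^2 + 13*y - 6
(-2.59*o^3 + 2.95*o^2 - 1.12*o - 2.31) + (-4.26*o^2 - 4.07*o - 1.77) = -2.59*o^3 - 1.31*o^2 - 5.19*o - 4.08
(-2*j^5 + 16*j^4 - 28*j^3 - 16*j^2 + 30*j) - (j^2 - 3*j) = -2*j^5 + 16*j^4 - 28*j^3 - 17*j^2 + 33*j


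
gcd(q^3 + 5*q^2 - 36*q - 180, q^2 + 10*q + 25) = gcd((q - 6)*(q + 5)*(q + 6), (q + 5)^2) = q + 5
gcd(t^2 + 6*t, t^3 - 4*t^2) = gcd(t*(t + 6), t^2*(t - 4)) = t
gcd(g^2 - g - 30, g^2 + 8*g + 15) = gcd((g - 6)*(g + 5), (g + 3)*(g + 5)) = g + 5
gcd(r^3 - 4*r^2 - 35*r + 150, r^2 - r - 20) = r - 5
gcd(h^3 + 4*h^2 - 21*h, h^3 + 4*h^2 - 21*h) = h^3 + 4*h^2 - 21*h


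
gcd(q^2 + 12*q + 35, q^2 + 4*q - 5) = q + 5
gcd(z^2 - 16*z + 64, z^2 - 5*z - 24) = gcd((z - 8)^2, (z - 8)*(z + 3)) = z - 8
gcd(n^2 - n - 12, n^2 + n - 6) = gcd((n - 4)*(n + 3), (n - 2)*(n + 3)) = n + 3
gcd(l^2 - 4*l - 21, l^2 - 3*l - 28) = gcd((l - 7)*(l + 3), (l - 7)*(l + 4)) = l - 7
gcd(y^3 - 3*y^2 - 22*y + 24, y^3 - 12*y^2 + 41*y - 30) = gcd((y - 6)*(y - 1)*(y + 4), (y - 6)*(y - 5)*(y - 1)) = y^2 - 7*y + 6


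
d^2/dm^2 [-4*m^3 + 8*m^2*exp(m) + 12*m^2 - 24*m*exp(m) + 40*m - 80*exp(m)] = 8*m^2*exp(m) + 8*m*exp(m) - 24*m - 112*exp(m) + 24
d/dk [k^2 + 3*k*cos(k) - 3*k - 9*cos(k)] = -3*k*sin(k) + 2*k + 9*sin(k) + 3*cos(k) - 3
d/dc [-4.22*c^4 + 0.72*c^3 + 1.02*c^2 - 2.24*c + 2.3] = -16.88*c^3 + 2.16*c^2 + 2.04*c - 2.24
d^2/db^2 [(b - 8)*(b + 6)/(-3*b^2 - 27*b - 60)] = 2*(11*b^3 + 204*b^2 + 1176*b + 2168)/(3*(b^6 + 27*b^5 + 303*b^4 + 1809*b^3 + 6060*b^2 + 10800*b + 8000))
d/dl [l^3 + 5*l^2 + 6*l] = 3*l^2 + 10*l + 6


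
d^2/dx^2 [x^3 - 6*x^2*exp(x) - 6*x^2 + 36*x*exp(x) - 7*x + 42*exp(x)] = -6*x^2*exp(x) + 12*x*exp(x) + 6*x + 102*exp(x) - 12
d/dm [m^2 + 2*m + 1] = 2*m + 2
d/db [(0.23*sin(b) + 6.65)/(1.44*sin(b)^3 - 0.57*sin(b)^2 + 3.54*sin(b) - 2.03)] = (-0.6624*sin(b)^3 - 28.5969*sin(b)^2 + 7.581*sin(b) - 24.0079)*cos(b)/(2.0736*sin(b)^6 - 1.6416*sin(b)^5 + 10.5201*sin(b)^4 - 9.882*sin(b)^3 + 14.8458*sin(b)^2 - 14.3724*sin(b) + 4.1209)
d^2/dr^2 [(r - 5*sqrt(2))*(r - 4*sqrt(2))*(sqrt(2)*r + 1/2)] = 6*sqrt(2)*r - 35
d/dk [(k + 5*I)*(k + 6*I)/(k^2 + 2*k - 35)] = (k^2*(2 - 11*I) - 10*k + 60 - 385*I)/(k^4 + 4*k^3 - 66*k^2 - 140*k + 1225)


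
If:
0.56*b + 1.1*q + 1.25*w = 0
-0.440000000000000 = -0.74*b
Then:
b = 0.59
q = -1.13636363636364*w - 0.302702702702703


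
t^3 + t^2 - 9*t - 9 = (t - 3)*(t + 1)*(t + 3)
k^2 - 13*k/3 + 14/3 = (k - 7/3)*(k - 2)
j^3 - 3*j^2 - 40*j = j*(j - 8)*(j + 5)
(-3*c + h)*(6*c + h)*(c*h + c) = -18*c^3*h - 18*c^3 + 3*c^2*h^2 + 3*c^2*h + c*h^3 + c*h^2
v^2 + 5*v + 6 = (v + 2)*(v + 3)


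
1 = 1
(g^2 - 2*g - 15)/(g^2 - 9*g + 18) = (g^2 - 2*g - 15)/(g^2 - 9*g + 18)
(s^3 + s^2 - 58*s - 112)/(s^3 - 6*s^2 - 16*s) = (s + 7)/s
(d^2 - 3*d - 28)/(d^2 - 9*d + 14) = (d + 4)/(d - 2)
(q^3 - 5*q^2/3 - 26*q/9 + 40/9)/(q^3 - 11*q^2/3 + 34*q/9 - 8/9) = (3*q + 5)/(3*q - 1)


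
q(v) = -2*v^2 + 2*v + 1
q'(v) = 2 - 4*v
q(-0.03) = 0.94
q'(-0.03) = 2.12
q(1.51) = -0.54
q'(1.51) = -4.04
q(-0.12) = 0.73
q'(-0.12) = 2.48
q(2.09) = -3.56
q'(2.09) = -6.36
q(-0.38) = -0.05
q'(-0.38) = 3.52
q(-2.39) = -15.20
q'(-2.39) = 11.56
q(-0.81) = -1.93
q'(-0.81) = 5.24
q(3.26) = -13.74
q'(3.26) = -11.04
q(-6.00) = -83.00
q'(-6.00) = 26.00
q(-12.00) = -311.00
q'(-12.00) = 50.00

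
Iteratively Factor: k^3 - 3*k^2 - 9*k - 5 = (k + 1)*(k^2 - 4*k - 5) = (k - 5)*(k + 1)*(k + 1)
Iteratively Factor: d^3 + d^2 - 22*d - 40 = (d - 5)*(d^2 + 6*d + 8) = (d - 5)*(d + 4)*(d + 2)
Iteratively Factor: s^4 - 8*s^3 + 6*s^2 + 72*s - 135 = (s - 3)*(s^3 - 5*s^2 - 9*s + 45) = (s - 3)*(s + 3)*(s^2 - 8*s + 15) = (s - 5)*(s - 3)*(s + 3)*(s - 3)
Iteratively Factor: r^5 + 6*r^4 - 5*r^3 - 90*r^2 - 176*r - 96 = (r + 3)*(r^4 + 3*r^3 - 14*r^2 - 48*r - 32) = (r + 2)*(r + 3)*(r^3 + r^2 - 16*r - 16) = (r + 2)*(r + 3)*(r + 4)*(r^2 - 3*r - 4) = (r + 1)*(r + 2)*(r + 3)*(r + 4)*(r - 4)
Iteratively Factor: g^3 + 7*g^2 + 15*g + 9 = (g + 3)*(g^2 + 4*g + 3) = (g + 1)*(g + 3)*(g + 3)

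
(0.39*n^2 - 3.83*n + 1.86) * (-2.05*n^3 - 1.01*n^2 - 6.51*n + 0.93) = -0.7995*n^5 + 7.4576*n^4 - 2.4836*n^3 + 23.4174*n^2 - 15.6705*n + 1.7298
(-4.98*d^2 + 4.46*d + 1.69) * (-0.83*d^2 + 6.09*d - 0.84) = 4.1334*d^4 - 34.03*d^3 + 29.9419*d^2 + 6.5457*d - 1.4196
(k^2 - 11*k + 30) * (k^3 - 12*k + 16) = k^5 - 11*k^4 + 18*k^3 + 148*k^2 - 536*k + 480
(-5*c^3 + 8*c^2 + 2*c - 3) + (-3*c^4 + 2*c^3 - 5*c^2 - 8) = -3*c^4 - 3*c^3 + 3*c^2 + 2*c - 11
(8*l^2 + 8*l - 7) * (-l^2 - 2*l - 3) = -8*l^4 - 24*l^3 - 33*l^2 - 10*l + 21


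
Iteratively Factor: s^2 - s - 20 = (s + 4)*(s - 5)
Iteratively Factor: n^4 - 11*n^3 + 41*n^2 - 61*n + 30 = (n - 5)*(n^3 - 6*n^2 + 11*n - 6) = (n - 5)*(n - 2)*(n^2 - 4*n + 3) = (n - 5)*(n - 2)*(n - 1)*(n - 3)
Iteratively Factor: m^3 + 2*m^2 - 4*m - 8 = (m + 2)*(m^2 - 4) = (m - 2)*(m + 2)*(m + 2)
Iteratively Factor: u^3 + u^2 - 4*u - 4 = (u - 2)*(u^2 + 3*u + 2) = (u - 2)*(u + 2)*(u + 1)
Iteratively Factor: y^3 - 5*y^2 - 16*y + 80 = (y - 5)*(y^2 - 16) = (y - 5)*(y - 4)*(y + 4)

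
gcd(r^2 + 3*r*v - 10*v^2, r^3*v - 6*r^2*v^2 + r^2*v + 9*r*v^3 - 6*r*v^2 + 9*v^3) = 1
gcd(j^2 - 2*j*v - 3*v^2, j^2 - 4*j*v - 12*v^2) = 1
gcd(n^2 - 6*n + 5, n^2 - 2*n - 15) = n - 5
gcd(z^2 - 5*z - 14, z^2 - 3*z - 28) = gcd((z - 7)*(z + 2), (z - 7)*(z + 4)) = z - 7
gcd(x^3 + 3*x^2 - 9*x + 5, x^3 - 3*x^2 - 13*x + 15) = x - 1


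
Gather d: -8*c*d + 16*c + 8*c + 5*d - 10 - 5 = 24*c + d*(5 - 8*c) - 15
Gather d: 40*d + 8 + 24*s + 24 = 40*d + 24*s + 32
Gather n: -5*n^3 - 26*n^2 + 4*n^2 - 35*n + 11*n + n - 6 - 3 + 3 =-5*n^3 - 22*n^2 - 23*n - 6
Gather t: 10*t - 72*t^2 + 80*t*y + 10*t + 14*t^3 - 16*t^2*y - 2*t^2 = 14*t^3 + t^2*(-16*y - 74) + t*(80*y + 20)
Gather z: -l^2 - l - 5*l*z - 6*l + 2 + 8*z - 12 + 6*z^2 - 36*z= -l^2 - 7*l + 6*z^2 + z*(-5*l - 28) - 10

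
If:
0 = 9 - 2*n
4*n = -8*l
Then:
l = -9/4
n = 9/2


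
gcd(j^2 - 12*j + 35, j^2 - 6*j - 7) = j - 7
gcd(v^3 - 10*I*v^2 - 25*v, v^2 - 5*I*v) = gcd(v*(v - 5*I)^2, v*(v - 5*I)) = v^2 - 5*I*v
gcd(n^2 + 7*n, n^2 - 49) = n + 7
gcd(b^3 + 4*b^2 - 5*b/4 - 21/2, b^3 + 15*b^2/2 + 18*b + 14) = b^2 + 11*b/2 + 7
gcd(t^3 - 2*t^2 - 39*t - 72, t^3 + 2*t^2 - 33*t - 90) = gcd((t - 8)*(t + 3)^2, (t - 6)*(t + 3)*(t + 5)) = t + 3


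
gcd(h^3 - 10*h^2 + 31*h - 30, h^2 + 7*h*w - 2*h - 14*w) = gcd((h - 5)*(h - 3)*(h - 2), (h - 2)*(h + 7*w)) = h - 2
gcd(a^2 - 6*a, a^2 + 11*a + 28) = 1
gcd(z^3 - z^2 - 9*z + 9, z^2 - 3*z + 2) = z - 1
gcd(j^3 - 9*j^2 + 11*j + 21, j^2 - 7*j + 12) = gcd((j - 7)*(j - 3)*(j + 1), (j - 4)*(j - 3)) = j - 3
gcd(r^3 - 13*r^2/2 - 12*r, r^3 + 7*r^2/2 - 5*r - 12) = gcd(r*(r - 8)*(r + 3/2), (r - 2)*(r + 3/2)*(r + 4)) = r + 3/2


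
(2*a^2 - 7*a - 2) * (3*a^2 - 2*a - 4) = 6*a^4 - 25*a^3 + 32*a + 8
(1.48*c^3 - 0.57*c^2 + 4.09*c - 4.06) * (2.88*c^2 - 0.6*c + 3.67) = 4.2624*c^5 - 2.5296*c^4 + 17.5528*c^3 - 16.2387*c^2 + 17.4463*c - 14.9002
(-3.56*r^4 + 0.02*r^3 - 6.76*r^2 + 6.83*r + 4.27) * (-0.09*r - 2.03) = 0.3204*r^5 + 7.225*r^4 + 0.5678*r^3 + 13.1081*r^2 - 14.2492*r - 8.6681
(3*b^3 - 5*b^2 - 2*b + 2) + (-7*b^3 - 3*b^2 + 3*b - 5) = -4*b^3 - 8*b^2 + b - 3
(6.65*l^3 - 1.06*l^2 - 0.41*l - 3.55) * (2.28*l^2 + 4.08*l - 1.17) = 15.162*l^5 + 24.7152*l^4 - 13.0401*l^3 - 8.5266*l^2 - 14.0043*l + 4.1535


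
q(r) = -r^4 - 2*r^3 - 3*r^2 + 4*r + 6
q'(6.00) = -1112.00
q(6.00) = -1806.00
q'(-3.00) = 76.00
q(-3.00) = -60.00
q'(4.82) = -612.24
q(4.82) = -808.12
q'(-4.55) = 283.87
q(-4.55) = -314.51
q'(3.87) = -340.92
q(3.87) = -363.68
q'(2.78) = -144.99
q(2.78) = -108.76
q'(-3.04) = 79.17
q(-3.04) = -63.10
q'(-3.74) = 151.77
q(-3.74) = -141.95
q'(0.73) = -5.13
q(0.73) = 6.26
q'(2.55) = -116.64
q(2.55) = -78.75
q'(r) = -4*r^3 - 6*r^2 - 6*r + 4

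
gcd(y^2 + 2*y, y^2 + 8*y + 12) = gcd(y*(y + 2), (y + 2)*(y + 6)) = y + 2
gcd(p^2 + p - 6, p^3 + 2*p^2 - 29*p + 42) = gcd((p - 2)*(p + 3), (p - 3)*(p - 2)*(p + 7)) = p - 2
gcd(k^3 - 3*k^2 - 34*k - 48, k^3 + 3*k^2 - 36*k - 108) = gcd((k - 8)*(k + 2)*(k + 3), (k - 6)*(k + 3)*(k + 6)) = k + 3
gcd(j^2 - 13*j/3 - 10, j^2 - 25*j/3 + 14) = j - 6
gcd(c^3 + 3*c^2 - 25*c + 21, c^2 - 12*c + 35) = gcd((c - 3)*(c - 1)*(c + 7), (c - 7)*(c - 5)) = 1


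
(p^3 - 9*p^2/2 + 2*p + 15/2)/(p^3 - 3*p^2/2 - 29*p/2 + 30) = (p + 1)/(p + 4)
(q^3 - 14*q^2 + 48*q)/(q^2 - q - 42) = q*(-q^2 + 14*q - 48)/(-q^2 + q + 42)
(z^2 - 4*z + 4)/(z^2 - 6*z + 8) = (z - 2)/(z - 4)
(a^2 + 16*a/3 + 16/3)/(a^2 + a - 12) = (a + 4/3)/(a - 3)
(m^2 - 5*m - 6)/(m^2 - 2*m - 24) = (m + 1)/(m + 4)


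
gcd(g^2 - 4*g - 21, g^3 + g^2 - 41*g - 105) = g^2 - 4*g - 21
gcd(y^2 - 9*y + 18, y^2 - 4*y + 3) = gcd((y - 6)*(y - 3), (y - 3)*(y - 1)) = y - 3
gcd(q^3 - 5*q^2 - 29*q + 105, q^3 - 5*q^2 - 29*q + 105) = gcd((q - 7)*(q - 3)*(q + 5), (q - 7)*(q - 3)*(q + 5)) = q^3 - 5*q^2 - 29*q + 105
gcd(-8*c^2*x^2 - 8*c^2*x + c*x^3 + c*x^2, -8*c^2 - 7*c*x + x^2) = -8*c + x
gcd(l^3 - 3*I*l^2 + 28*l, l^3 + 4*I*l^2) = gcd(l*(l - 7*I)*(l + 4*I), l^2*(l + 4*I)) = l^2 + 4*I*l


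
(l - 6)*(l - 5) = l^2 - 11*l + 30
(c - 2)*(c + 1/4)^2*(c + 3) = c^4 + 3*c^3/2 - 87*c^2/16 - 47*c/16 - 3/8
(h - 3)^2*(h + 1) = h^3 - 5*h^2 + 3*h + 9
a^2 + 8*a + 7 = (a + 1)*(a + 7)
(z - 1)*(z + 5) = z^2 + 4*z - 5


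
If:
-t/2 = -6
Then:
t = 12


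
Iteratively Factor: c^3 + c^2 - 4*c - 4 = (c + 1)*(c^2 - 4) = (c + 1)*(c + 2)*(c - 2)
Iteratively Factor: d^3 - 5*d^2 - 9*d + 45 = (d + 3)*(d^2 - 8*d + 15) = (d - 5)*(d + 3)*(d - 3)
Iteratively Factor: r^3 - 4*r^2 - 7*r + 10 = (r + 2)*(r^2 - 6*r + 5) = (r - 1)*(r + 2)*(r - 5)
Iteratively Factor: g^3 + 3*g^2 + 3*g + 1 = (g + 1)*(g^2 + 2*g + 1) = (g + 1)^2*(g + 1)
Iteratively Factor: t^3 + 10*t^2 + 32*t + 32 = (t + 4)*(t^2 + 6*t + 8) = (t + 4)^2*(t + 2)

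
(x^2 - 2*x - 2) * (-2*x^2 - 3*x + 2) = -2*x^4 + x^3 + 12*x^2 + 2*x - 4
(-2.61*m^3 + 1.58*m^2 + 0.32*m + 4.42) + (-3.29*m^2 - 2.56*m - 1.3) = -2.61*m^3 - 1.71*m^2 - 2.24*m + 3.12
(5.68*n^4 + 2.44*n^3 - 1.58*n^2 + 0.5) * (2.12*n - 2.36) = 12.0416*n^5 - 8.232*n^4 - 9.108*n^3 + 3.7288*n^2 + 1.06*n - 1.18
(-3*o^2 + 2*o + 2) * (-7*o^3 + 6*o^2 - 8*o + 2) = 21*o^5 - 32*o^4 + 22*o^3 - 10*o^2 - 12*o + 4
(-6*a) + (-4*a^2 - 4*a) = -4*a^2 - 10*a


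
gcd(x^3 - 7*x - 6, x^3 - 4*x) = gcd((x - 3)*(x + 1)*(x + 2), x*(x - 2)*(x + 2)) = x + 2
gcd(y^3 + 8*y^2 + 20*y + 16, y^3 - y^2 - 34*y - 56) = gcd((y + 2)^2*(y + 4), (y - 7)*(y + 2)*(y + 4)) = y^2 + 6*y + 8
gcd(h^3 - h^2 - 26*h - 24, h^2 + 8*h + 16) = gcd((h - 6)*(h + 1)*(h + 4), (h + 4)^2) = h + 4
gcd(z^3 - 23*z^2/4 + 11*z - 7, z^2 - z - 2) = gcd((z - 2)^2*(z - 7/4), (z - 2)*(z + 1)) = z - 2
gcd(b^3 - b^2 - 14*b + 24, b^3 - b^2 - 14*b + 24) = b^3 - b^2 - 14*b + 24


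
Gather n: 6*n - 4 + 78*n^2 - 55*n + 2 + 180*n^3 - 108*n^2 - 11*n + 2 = 180*n^3 - 30*n^2 - 60*n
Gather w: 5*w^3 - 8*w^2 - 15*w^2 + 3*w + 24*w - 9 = 5*w^3 - 23*w^2 + 27*w - 9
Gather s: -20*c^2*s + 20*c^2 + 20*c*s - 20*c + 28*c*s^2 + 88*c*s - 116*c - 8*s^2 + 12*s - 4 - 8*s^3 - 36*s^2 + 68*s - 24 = 20*c^2 - 136*c - 8*s^3 + s^2*(28*c - 44) + s*(-20*c^2 + 108*c + 80) - 28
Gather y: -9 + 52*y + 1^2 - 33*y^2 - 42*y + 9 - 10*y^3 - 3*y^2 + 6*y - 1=-10*y^3 - 36*y^2 + 16*y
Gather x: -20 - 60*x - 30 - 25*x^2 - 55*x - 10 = -25*x^2 - 115*x - 60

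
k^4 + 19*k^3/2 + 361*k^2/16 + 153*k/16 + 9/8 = (k + 1/4)^2*(k + 3)*(k + 6)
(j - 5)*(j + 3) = j^2 - 2*j - 15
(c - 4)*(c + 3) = c^2 - c - 12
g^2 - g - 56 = (g - 8)*(g + 7)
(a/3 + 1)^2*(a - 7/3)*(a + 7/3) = a^4/9 + 2*a^3/3 + 32*a^2/81 - 98*a/27 - 49/9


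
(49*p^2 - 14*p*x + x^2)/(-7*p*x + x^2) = (-7*p + x)/x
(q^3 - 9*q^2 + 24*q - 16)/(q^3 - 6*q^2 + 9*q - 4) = (q - 4)/(q - 1)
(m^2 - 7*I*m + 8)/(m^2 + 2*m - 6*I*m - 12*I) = (m^2 - 7*I*m + 8)/(m^2 + m*(2 - 6*I) - 12*I)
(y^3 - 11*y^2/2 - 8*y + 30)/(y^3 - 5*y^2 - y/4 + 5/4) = 2*(2*y^3 - 11*y^2 - 16*y + 60)/(4*y^3 - 20*y^2 - y + 5)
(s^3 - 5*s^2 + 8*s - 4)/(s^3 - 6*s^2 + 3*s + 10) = (s^2 - 3*s + 2)/(s^2 - 4*s - 5)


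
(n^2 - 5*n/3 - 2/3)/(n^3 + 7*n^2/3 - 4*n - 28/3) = (3*n + 1)/(3*n^2 + 13*n + 14)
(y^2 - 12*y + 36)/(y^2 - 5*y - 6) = (y - 6)/(y + 1)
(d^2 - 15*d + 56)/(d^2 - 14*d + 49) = (d - 8)/(d - 7)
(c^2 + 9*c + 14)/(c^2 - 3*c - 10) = (c + 7)/(c - 5)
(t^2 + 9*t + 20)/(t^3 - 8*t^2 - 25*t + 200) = (t + 4)/(t^2 - 13*t + 40)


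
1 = 1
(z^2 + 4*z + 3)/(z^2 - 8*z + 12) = (z^2 + 4*z + 3)/(z^2 - 8*z + 12)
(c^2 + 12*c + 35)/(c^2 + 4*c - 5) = (c + 7)/(c - 1)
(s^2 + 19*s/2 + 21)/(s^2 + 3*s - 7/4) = 2*(s + 6)/(2*s - 1)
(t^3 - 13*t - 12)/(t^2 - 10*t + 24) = (t^2 + 4*t + 3)/(t - 6)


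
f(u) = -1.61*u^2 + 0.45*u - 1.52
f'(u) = 0.45 - 3.22*u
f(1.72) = -5.51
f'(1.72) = -5.09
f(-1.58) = -6.25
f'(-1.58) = 5.54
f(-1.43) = -5.46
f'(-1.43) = 5.05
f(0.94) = -2.52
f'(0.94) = -2.58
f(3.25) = -17.06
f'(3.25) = -10.02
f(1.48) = -4.38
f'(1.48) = -4.32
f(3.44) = -19.02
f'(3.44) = -10.63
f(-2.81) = -15.50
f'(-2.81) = 9.50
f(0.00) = -1.52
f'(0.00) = 0.45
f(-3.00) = -17.36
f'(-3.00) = 10.11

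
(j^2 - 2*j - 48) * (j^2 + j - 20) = j^4 - j^3 - 70*j^2 - 8*j + 960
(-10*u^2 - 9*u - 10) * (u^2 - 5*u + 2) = -10*u^4 + 41*u^3 + 15*u^2 + 32*u - 20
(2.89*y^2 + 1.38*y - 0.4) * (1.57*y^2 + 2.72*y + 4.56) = 4.5373*y^4 + 10.0274*y^3 + 16.304*y^2 + 5.2048*y - 1.824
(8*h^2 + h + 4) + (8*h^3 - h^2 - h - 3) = 8*h^3 + 7*h^2 + 1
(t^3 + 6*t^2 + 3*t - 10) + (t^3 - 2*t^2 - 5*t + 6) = 2*t^3 + 4*t^2 - 2*t - 4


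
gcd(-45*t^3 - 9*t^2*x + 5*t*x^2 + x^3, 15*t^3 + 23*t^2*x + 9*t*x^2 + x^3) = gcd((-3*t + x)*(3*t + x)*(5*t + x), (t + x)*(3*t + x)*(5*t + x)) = 15*t^2 + 8*t*x + x^2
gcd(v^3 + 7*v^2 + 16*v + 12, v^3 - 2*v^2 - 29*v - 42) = v^2 + 5*v + 6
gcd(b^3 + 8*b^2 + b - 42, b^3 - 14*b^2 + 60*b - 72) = b - 2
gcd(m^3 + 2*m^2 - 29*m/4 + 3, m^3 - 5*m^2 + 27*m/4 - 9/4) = m^2 - 2*m + 3/4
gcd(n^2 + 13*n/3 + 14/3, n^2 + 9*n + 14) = n + 2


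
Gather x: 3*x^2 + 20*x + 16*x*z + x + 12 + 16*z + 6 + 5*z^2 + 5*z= 3*x^2 + x*(16*z + 21) + 5*z^2 + 21*z + 18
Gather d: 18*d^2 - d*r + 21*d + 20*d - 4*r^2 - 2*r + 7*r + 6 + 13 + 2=18*d^2 + d*(41 - r) - 4*r^2 + 5*r + 21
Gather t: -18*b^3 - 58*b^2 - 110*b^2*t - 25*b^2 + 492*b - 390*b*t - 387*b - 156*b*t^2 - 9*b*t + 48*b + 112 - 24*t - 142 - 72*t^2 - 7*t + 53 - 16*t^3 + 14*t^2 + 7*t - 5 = -18*b^3 - 83*b^2 + 153*b - 16*t^3 + t^2*(-156*b - 58) + t*(-110*b^2 - 399*b - 24) + 18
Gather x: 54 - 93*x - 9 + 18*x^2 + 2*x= 18*x^2 - 91*x + 45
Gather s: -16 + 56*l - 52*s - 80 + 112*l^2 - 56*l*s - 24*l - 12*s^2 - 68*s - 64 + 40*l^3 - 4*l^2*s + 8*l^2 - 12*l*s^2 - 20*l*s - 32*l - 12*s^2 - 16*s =40*l^3 + 120*l^2 + s^2*(-12*l - 24) + s*(-4*l^2 - 76*l - 136) - 160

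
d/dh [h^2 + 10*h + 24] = 2*h + 10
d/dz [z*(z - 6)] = 2*z - 6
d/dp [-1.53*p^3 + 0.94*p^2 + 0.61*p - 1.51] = -4.59*p^2 + 1.88*p + 0.61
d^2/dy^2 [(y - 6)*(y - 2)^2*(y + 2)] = 12*y^2 - 48*y + 16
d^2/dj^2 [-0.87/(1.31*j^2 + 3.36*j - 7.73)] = (2.986014*j^2 + 7.658784*j - 0.87*(2.62*j + 3.36)*(5.24*j + 6.72) - 17.619762)/(1.31*j^2 + 3.36*j - 7.73)^3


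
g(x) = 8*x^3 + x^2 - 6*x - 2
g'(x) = 24*x^2 + 2*x - 6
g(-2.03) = -52.62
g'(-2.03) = 88.84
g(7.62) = 3549.95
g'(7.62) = 1402.79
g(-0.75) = -0.31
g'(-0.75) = 6.00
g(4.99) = 986.97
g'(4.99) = 601.58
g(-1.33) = -11.07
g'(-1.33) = 33.79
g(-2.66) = -129.53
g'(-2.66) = 158.49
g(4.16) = 566.28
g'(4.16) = 417.65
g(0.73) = -2.73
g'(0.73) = 8.25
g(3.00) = 205.00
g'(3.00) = 216.00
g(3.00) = 205.00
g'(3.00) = 216.00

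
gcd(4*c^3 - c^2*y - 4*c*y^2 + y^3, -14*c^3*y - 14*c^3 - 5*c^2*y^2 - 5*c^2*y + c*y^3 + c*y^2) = 1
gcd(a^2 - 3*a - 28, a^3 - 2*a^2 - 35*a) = a - 7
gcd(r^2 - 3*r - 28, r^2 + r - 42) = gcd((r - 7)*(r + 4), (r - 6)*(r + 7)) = 1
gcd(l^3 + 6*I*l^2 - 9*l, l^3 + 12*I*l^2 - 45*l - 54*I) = l^2 + 6*I*l - 9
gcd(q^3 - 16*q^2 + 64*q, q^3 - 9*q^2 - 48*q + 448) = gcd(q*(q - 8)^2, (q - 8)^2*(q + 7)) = q^2 - 16*q + 64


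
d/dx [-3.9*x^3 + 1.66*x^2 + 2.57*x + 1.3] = -11.7*x^2 + 3.32*x + 2.57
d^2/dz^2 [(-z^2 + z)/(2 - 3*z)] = -4/(27*z^3 - 54*z^2 + 36*z - 8)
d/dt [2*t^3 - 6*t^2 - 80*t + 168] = 6*t^2 - 12*t - 80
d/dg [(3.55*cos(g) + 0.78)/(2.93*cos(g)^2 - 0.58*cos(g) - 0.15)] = (10.4015*cos(g)^2 + 4.5708*cos(g) + 0.0801)*sin(g)/(8.5849*cos(g)^4 - 3.3988*cos(g)^3 - 0.5426*cos(g)^2 + 0.174*cos(g) + 0.0225)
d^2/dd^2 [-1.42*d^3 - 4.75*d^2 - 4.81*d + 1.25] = -8.52*d - 9.5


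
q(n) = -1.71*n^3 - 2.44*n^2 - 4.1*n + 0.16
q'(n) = -5.13*n^2 - 4.88*n - 4.1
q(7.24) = -806.37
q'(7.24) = -308.33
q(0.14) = -0.47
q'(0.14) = -4.88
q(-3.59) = 62.55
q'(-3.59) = -52.70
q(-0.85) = 2.93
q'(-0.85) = -3.66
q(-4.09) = 93.11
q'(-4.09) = -69.96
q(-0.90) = 3.12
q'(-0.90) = -3.86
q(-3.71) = 69.11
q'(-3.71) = -56.61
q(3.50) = -117.40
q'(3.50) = -84.02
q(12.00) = -3355.28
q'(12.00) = -801.38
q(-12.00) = 2652.88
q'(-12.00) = -684.26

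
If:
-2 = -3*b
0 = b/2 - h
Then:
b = 2/3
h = 1/3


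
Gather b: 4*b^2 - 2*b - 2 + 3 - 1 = 4*b^2 - 2*b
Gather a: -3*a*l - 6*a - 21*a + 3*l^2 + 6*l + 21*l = a*(-3*l - 27) + 3*l^2 + 27*l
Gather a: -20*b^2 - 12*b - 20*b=-20*b^2 - 32*b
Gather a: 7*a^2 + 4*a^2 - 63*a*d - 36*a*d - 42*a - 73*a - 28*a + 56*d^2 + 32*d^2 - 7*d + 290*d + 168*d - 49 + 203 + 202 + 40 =11*a^2 + a*(-99*d - 143) + 88*d^2 + 451*d + 396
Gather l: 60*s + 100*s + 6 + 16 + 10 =160*s + 32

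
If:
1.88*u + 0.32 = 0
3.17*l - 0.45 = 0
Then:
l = 0.14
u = -0.17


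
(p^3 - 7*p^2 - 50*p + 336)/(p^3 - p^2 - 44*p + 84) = (p - 8)/(p - 2)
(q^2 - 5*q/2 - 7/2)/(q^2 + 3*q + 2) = (q - 7/2)/(q + 2)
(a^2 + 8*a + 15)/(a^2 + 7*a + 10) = (a + 3)/(a + 2)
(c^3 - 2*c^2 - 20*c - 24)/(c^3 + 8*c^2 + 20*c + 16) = (c - 6)/(c + 4)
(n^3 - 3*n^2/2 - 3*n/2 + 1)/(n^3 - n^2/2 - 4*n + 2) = (n + 1)/(n + 2)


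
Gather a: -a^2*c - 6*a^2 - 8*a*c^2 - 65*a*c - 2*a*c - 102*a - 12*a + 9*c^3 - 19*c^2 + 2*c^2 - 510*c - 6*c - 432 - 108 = a^2*(-c - 6) + a*(-8*c^2 - 67*c - 114) + 9*c^3 - 17*c^2 - 516*c - 540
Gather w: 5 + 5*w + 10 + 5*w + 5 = 10*w + 20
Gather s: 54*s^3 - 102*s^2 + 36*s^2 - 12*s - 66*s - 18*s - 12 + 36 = 54*s^3 - 66*s^2 - 96*s + 24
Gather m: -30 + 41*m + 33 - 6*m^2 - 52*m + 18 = -6*m^2 - 11*m + 21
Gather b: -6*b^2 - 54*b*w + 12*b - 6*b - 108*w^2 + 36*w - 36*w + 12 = -6*b^2 + b*(6 - 54*w) - 108*w^2 + 12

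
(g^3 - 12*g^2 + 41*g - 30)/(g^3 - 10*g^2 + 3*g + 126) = (g^2 - 6*g + 5)/(g^2 - 4*g - 21)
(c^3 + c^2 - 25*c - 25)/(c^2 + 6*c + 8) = (c^3 + c^2 - 25*c - 25)/(c^2 + 6*c + 8)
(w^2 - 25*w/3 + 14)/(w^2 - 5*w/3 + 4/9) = 3*(3*w^2 - 25*w + 42)/(9*w^2 - 15*w + 4)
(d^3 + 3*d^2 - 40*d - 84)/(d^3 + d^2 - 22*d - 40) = (d^2 + d - 42)/(d^2 - d - 20)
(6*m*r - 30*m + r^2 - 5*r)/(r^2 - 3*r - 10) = (6*m + r)/(r + 2)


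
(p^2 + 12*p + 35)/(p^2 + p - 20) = (p + 7)/(p - 4)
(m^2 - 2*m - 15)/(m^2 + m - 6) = (m - 5)/(m - 2)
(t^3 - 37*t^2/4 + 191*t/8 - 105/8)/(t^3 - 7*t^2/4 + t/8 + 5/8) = (8*t^3 - 74*t^2 + 191*t - 105)/(8*t^3 - 14*t^2 + t + 5)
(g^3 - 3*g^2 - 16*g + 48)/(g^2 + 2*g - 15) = (g^2 - 16)/(g + 5)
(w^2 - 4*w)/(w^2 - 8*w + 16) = w/(w - 4)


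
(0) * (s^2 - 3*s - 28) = 0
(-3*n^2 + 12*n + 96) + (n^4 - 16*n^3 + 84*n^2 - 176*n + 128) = n^4 - 16*n^3 + 81*n^2 - 164*n + 224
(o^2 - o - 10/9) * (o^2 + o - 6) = o^4 - 73*o^2/9 + 44*o/9 + 20/3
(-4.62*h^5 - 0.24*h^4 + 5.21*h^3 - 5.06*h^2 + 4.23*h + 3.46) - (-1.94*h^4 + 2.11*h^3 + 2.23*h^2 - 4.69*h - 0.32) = -4.62*h^5 + 1.7*h^4 + 3.1*h^3 - 7.29*h^2 + 8.92*h + 3.78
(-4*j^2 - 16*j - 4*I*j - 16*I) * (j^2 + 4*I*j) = -4*j^4 - 16*j^3 - 20*I*j^3 + 16*j^2 - 80*I*j^2 + 64*j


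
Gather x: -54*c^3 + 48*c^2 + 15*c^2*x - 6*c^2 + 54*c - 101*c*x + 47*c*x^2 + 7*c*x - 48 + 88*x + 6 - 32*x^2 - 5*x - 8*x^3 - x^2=-54*c^3 + 42*c^2 + 54*c - 8*x^3 + x^2*(47*c - 33) + x*(15*c^2 - 94*c + 83) - 42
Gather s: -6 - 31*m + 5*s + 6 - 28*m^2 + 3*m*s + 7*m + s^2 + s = -28*m^2 - 24*m + s^2 + s*(3*m + 6)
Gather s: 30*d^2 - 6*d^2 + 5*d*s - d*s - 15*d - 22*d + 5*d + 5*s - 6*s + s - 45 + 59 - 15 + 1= 24*d^2 + 4*d*s - 32*d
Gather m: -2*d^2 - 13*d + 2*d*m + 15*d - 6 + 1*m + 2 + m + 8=-2*d^2 + 2*d + m*(2*d + 2) + 4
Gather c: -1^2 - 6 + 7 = 0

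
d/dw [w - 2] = 1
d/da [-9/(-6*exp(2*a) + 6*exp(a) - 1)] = (54 - 108*exp(a))*exp(a)/(6*exp(2*a) - 6*exp(a) + 1)^2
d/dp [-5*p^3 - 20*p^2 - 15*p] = -15*p^2 - 40*p - 15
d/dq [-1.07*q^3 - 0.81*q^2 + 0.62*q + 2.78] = -3.21*q^2 - 1.62*q + 0.62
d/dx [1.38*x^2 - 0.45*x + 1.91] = 2.76*x - 0.45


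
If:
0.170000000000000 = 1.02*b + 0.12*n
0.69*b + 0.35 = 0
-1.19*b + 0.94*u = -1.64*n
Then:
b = -0.51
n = 5.73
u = -10.64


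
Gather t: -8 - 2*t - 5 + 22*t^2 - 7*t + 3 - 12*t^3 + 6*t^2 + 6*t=-12*t^3 + 28*t^2 - 3*t - 10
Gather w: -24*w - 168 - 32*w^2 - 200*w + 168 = -32*w^2 - 224*w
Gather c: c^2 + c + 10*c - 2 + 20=c^2 + 11*c + 18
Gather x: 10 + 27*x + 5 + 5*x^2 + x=5*x^2 + 28*x + 15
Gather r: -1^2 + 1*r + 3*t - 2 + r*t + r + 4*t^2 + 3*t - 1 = r*(t + 2) + 4*t^2 + 6*t - 4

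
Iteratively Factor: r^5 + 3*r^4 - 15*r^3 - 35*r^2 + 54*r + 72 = (r - 3)*(r^4 + 6*r^3 + 3*r^2 - 26*r - 24) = (r - 3)*(r + 4)*(r^3 + 2*r^2 - 5*r - 6) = (r - 3)*(r + 1)*(r + 4)*(r^2 + r - 6) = (r - 3)*(r - 2)*(r + 1)*(r + 4)*(r + 3)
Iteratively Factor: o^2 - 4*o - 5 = (o + 1)*(o - 5)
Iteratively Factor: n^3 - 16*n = (n + 4)*(n^2 - 4*n) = (n - 4)*(n + 4)*(n)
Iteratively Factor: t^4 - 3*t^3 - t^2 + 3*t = (t)*(t^3 - 3*t^2 - t + 3) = t*(t - 3)*(t^2 - 1) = t*(t - 3)*(t - 1)*(t + 1)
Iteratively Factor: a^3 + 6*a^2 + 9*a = (a)*(a^2 + 6*a + 9) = a*(a + 3)*(a + 3)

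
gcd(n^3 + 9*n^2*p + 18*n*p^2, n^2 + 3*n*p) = n^2 + 3*n*p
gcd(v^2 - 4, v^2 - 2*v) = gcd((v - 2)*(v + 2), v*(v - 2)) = v - 2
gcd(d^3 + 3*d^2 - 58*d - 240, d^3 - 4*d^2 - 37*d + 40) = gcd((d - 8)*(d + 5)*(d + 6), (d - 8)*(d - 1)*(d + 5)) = d^2 - 3*d - 40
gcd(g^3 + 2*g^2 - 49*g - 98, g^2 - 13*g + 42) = g - 7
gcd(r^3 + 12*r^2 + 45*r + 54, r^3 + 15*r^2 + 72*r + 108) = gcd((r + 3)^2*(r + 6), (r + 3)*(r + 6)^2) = r^2 + 9*r + 18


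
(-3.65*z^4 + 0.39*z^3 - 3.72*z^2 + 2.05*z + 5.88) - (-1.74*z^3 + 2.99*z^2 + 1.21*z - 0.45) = -3.65*z^4 + 2.13*z^3 - 6.71*z^2 + 0.84*z + 6.33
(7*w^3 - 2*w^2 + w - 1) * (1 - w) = -7*w^4 + 9*w^3 - 3*w^2 + 2*w - 1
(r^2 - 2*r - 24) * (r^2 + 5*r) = r^4 + 3*r^3 - 34*r^2 - 120*r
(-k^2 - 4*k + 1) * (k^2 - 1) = -k^4 - 4*k^3 + 2*k^2 + 4*k - 1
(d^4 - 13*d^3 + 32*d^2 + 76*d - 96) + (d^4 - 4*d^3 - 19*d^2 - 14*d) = 2*d^4 - 17*d^3 + 13*d^2 + 62*d - 96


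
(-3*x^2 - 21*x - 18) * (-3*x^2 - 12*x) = 9*x^4 + 99*x^3 + 306*x^2 + 216*x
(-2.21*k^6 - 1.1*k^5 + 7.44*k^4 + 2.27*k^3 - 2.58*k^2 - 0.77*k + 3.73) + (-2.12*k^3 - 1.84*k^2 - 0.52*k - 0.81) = -2.21*k^6 - 1.1*k^5 + 7.44*k^4 + 0.15*k^3 - 4.42*k^2 - 1.29*k + 2.92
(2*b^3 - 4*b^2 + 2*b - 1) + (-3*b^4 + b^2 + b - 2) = -3*b^4 + 2*b^3 - 3*b^2 + 3*b - 3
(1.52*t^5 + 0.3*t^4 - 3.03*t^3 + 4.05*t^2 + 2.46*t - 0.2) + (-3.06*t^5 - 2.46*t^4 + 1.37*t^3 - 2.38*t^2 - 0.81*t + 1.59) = -1.54*t^5 - 2.16*t^4 - 1.66*t^3 + 1.67*t^2 + 1.65*t + 1.39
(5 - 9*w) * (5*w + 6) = -45*w^2 - 29*w + 30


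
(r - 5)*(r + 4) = r^2 - r - 20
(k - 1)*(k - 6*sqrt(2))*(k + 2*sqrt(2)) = k^3 - 4*sqrt(2)*k^2 - k^2 - 24*k + 4*sqrt(2)*k + 24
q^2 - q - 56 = (q - 8)*(q + 7)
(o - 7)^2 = o^2 - 14*o + 49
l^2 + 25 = (l - 5*I)*(l + 5*I)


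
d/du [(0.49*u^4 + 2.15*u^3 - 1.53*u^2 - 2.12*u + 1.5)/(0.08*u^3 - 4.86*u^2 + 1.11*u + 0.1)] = (0.0392*u^6 - 4.7628*u^5 - 8.6949*u^4 + 5.3082*u^3 - 11.7165*u^2 + 14.274*u - 1.877)/(0.0064*u^6 - 0.7776*u^5 + 23.7972*u^4 - 10.7732*u^3 + 0.2601*u^2 + 0.222*u + 0.01)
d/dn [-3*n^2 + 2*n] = 2 - 6*n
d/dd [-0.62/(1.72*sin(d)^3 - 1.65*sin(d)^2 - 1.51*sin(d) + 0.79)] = (3.1992*sin(d)^2 - 2.046*sin(d) - 0.9362)*cos(d)/(1.72*sin(d)^3 - 1.65*sin(d)^2 - 1.51*sin(d) + 0.79)^2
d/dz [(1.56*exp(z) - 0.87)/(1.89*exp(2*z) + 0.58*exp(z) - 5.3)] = (-2.9484*exp(2*z) + 3.2886*exp(z) - 7.7634)*exp(z)/(3.5721*exp(4*z) + 2.1924*exp(3*z) - 19.6976*exp(2*z) - 6.148*exp(z) + 28.09)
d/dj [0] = 0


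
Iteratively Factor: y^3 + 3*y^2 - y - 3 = (y + 3)*(y^2 - 1) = (y - 1)*(y + 3)*(y + 1)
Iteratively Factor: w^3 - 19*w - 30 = (w + 3)*(w^2 - 3*w - 10) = (w - 5)*(w + 3)*(w + 2)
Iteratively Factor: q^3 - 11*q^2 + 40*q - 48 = (q - 3)*(q^2 - 8*q + 16) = (q - 4)*(q - 3)*(q - 4)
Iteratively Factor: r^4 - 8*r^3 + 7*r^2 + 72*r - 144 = (r - 3)*(r^3 - 5*r^2 - 8*r + 48) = (r - 4)*(r - 3)*(r^2 - r - 12) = (r - 4)*(r - 3)*(r + 3)*(r - 4)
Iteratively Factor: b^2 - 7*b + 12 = (b - 3)*(b - 4)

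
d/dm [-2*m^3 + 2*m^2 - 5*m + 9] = -6*m^2 + 4*m - 5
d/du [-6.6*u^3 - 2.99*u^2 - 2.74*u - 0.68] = -19.8*u^2 - 5.98*u - 2.74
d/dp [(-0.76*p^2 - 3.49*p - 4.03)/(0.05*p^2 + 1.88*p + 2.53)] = (-1.2543*p^2 - 3.4426*p - 1.2533)/(0.0025*p^4 + 0.188*p^3 + 3.7874*p^2 + 9.5128*p + 6.4009)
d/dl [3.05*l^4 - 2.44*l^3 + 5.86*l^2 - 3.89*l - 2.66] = 12.2*l^3 - 7.32*l^2 + 11.72*l - 3.89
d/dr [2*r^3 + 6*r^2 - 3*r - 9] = 6*r^2 + 12*r - 3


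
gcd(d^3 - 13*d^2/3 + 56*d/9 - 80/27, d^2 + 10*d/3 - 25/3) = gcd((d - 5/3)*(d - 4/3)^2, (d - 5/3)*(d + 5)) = d - 5/3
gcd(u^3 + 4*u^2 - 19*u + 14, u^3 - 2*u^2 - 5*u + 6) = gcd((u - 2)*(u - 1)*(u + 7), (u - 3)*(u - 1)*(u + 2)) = u - 1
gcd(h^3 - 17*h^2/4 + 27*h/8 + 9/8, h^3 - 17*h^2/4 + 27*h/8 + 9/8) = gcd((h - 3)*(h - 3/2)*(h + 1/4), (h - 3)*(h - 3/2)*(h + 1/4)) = h^3 - 17*h^2/4 + 27*h/8 + 9/8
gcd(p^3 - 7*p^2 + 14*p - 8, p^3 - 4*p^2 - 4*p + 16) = p^2 - 6*p + 8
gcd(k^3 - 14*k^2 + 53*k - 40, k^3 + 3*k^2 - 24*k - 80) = k - 5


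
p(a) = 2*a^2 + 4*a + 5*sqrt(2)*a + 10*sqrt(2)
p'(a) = 4*a + 4 + 5*sqrt(2)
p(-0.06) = 13.49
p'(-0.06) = 10.83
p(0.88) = 25.43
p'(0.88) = 14.59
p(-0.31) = 10.90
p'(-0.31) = 9.83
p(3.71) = 82.74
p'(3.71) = 25.91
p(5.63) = 139.87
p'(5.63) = 33.59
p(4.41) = 101.86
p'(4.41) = 28.71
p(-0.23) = 11.70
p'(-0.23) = 10.15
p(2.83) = 61.49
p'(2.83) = 22.39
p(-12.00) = 169.29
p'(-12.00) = -36.93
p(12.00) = 434.99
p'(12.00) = 59.07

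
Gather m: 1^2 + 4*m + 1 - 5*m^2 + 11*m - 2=-5*m^2 + 15*m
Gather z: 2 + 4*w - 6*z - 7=4*w - 6*z - 5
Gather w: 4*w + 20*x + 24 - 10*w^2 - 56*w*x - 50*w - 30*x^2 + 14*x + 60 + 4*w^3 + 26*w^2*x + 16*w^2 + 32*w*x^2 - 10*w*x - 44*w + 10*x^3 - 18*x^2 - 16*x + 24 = 4*w^3 + w^2*(26*x + 6) + w*(32*x^2 - 66*x - 90) + 10*x^3 - 48*x^2 + 18*x + 108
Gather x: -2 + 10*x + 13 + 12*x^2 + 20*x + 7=12*x^2 + 30*x + 18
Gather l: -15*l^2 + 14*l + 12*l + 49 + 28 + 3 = -15*l^2 + 26*l + 80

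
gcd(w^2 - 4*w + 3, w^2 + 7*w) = 1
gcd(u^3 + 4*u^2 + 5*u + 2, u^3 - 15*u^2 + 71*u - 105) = 1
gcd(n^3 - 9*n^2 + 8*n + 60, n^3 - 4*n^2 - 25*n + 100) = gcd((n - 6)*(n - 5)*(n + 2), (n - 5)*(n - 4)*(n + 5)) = n - 5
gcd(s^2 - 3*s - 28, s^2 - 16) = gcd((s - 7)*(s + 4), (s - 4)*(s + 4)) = s + 4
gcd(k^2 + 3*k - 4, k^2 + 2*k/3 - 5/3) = k - 1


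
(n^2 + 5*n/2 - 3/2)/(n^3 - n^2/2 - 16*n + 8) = (n + 3)/(n^2 - 16)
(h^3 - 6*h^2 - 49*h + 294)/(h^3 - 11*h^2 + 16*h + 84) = (h + 7)/(h + 2)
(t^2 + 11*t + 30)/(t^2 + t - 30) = (t + 5)/(t - 5)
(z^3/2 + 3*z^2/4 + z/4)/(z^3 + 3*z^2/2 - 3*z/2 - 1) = z*(z + 1)/(2*(z^2 + z - 2))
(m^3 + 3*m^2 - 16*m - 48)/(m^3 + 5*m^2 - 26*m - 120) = (m^2 - m - 12)/(m^2 + m - 30)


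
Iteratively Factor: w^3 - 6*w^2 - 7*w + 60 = (w - 5)*(w^2 - w - 12) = (w - 5)*(w - 4)*(w + 3)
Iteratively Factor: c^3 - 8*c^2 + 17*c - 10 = (c - 1)*(c^2 - 7*c + 10) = (c - 5)*(c - 1)*(c - 2)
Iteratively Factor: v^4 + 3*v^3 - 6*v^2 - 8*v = (v + 4)*(v^3 - v^2 - 2*v) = v*(v + 4)*(v^2 - v - 2) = v*(v + 1)*(v + 4)*(v - 2)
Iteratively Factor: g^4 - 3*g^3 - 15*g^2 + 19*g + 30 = (g + 3)*(g^3 - 6*g^2 + 3*g + 10) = (g - 2)*(g + 3)*(g^2 - 4*g - 5) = (g - 2)*(g + 1)*(g + 3)*(g - 5)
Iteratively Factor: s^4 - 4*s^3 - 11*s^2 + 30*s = (s - 2)*(s^3 - 2*s^2 - 15*s) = (s - 2)*(s + 3)*(s^2 - 5*s) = s*(s - 2)*(s + 3)*(s - 5)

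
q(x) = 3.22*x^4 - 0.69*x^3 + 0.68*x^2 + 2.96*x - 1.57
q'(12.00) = 21977.84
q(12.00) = 65709.47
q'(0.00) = 2.96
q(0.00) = -1.57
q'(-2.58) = -235.52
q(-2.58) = 149.84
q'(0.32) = 3.61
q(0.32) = -0.54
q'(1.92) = 89.10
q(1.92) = 45.49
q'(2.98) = 329.48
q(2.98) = 248.96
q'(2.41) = 174.50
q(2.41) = 108.48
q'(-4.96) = -1626.38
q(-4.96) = 2033.54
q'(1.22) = 24.93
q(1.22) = 8.93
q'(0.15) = 3.16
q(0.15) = -1.11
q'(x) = 12.88*x^3 - 2.07*x^2 + 1.36*x + 2.96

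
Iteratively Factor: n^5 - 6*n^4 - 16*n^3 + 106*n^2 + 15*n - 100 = (n + 4)*(n^4 - 10*n^3 + 24*n^2 + 10*n - 25) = (n + 1)*(n + 4)*(n^3 - 11*n^2 + 35*n - 25) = (n - 5)*(n + 1)*(n + 4)*(n^2 - 6*n + 5) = (n - 5)^2*(n + 1)*(n + 4)*(n - 1)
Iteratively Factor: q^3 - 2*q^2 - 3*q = (q - 3)*(q^2 + q) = q*(q - 3)*(q + 1)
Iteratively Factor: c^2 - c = (c)*(c - 1)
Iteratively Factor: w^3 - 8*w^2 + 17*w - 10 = (w - 5)*(w^2 - 3*w + 2) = (w - 5)*(w - 2)*(w - 1)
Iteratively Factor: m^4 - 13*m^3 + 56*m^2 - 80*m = (m - 4)*(m^3 - 9*m^2 + 20*m) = (m - 4)^2*(m^2 - 5*m) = m*(m - 4)^2*(m - 5)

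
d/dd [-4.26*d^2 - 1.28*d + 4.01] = -8.52*d - 1.28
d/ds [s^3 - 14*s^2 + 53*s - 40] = 3*s^2 - 28*s + 53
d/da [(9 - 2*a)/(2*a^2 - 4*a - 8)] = (-a^2 + 2*a + (a - 1)*(2*a - 9) + 4)/(-a^2 + 2*a + 4)^2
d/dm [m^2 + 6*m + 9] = 2*m + 6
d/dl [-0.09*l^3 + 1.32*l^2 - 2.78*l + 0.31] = -0.27*l^2 + 2.64*l - 2.78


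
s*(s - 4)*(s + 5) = s^3 + s^2 - 20*s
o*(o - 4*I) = o^2 - 4*I*o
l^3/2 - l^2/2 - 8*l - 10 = (l/2 + 1)*(l - 5)*(l + 2)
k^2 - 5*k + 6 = (k - 3)*(k - 2)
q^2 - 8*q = q*(q - 8)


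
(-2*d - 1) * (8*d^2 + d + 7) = -16*d^3 - 10*d^2 - 15*d - 7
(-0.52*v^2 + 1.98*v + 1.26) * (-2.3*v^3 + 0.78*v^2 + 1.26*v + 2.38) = 1.196*v^5 - 4.9596*v^4 - 2.0088*v^3 + 2.24*v^2 + 6.3*v + 2.9988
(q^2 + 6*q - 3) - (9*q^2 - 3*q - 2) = -8*q^2 + 9*q - 1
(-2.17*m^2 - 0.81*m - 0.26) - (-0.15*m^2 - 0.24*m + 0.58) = -2.02*m^2 - 0.57*m - 0.84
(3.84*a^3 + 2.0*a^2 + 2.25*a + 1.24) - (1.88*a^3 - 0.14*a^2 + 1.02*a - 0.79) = 1.96*a^3 + 2.14*a^2 + 1.23*a + 2.03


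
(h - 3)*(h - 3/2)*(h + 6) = h^3 + 3*h^2/2 - 45*h/2 + 27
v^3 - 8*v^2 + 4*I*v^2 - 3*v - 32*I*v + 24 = (v - 8)*(v + I)*(v + 3*I)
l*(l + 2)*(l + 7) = l^3 + 9*l^2 + 14*l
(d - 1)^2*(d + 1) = d^3 - d^2 - d + 1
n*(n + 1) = n^2 + n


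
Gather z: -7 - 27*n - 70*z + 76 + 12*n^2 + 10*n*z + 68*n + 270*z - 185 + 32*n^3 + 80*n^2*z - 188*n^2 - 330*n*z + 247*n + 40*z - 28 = 32*n^3 - 176*n^2 + 288*n + z*(80*n^2 - 320*n + 240) - 144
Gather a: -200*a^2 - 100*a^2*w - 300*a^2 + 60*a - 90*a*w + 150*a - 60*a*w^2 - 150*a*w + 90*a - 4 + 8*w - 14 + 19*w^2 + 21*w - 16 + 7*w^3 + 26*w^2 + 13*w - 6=a^2*(-100*w - 500) + a*(-60*w^2 - 240*w + 300) + 7*w^3 + 45*w^2 + 42*w - 40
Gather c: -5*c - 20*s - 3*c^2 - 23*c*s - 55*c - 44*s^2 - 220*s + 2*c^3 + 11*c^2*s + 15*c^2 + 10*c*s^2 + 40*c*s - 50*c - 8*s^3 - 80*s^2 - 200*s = 2*c^3 + c^2*(11*s + 12) + c*(10*s^2 + 17*s - 110) - 8*s^3 - 124*s^2 - 440*s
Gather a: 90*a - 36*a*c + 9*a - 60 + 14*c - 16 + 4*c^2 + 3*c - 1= a*(99 - 36*c) + 4*c^2 + 17*c - 77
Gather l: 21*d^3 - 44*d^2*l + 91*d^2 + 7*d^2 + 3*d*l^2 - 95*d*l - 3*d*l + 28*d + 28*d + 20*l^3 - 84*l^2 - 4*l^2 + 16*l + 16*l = 21*d^3 + 98*d^2 + 56*d + 20*l^3 + l^2*(3*d - 88) + l*(-44*d^2 - 98*d + 32)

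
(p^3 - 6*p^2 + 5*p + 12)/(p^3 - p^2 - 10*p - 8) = (p - 3)/(p + 2)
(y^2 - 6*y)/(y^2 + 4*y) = (y - 6)/(y + 4)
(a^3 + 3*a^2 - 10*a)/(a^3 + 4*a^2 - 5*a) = (a - 2)/(a - 1)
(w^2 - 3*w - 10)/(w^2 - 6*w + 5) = (w + 2)/(w - 1)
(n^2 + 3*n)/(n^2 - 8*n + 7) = n*(n + 3)/(n^2 - 8*n + 7)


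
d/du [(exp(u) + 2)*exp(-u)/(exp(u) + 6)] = (-exp(2*u) - 4*exp(u) - 12)*exp(-u)/(exp(2*u) + 12*exp(u) + 36)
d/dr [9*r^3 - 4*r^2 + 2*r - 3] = 27*r^2 - 8*r + 2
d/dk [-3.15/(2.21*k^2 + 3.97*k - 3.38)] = (13.923*k + 12.5055)/(2.21*k^2 + 3.97*k - 3.38)^2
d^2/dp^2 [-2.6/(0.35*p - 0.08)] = -0.637/(0.35*p - 0.08)^3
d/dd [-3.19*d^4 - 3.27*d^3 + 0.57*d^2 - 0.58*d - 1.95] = -12.76*d^3 - 9.81*d^2 + 1.14*d - 0.58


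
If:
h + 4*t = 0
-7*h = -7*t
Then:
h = 0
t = 0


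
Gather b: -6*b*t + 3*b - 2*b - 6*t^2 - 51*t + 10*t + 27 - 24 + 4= b*(1 - 6*t) - 6*t^2 - 41*t + 7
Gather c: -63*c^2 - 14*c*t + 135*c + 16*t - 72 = -63*c^2 + c*(135 - 14*t) + 16*t - 72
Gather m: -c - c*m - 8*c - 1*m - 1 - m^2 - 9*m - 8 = -9*c - m^2 + m*(-c - 10) - 9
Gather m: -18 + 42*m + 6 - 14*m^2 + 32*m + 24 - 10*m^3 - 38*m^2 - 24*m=-10*m^3 - 52*m^2 + 50*m + 12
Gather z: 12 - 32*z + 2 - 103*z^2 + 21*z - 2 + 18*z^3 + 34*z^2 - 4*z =18*z^3 - 69*z^2 - 15*z + 12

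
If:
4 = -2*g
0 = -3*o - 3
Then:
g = -2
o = -1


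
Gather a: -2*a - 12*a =-14*a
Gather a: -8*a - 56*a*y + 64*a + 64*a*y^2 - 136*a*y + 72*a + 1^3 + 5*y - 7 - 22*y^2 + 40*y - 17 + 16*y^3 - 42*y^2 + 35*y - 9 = a*(64*y^2 - 192*y + 128) + 16*y^3 - 64*y^2 + 80*y - 32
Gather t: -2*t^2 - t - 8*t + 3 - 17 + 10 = -2*t^2 - 9*t - 4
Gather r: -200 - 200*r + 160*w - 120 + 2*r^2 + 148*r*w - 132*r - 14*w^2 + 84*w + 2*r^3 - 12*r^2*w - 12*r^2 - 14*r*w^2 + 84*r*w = 2*r^3 + r^2*(-12*w - 10) + r*(-14*w^2 + 232*w - 332) - 14*w^2 + 244*w - 320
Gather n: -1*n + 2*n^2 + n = 2*n^2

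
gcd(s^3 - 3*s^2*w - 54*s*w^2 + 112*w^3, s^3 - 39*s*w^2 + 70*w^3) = s^2 + 5*s*w - 14*w^2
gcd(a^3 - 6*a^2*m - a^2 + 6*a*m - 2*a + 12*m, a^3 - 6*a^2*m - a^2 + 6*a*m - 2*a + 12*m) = a^3 - 6*a^2*m - a^2 + 6*a*m - 2*a + 12*m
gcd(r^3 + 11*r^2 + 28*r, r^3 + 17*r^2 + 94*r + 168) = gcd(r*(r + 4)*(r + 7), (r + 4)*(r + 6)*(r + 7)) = r^2 + 11*r + 28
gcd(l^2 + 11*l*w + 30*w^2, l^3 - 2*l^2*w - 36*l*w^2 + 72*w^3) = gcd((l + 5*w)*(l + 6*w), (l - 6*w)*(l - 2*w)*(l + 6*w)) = l + 6*w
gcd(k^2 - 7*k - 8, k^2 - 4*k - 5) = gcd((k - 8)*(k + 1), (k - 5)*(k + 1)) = k + 1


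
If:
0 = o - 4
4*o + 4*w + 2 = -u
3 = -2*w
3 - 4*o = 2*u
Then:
No Solution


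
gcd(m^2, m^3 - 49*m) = m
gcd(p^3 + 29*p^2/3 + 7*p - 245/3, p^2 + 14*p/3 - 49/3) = p^2 + 14*p/3 - 49/3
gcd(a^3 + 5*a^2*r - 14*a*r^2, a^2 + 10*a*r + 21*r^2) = a + 7*r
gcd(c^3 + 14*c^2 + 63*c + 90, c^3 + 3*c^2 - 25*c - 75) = c^2 + 8*c + 15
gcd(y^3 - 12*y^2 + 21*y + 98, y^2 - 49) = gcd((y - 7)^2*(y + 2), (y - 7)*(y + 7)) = y - 7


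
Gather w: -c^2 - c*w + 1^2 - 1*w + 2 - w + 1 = -c^2 + w*(-c - 2) + 4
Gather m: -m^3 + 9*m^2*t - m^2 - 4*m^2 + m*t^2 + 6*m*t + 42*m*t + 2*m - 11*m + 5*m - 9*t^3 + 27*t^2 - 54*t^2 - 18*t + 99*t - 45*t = -m^3 + m^2*(9*t - 5) + m*(t^2 + 48*t - 4) - 9*t^3 - 27*t^2 + 36*t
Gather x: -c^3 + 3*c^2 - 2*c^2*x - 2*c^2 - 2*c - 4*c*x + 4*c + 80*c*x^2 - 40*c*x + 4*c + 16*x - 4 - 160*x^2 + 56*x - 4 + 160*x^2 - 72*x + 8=-c^3 + c^2 + 80*c*x^2 + 6*c + x*(-2*c^2 - 44*c)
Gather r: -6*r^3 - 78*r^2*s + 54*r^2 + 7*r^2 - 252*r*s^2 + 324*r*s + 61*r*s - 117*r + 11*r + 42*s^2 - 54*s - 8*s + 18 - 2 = -6*r^3 + r^2*(61 - 78*s) + r*(-252*s^2 + 385*s - 106) + 42*s^2 - 62*s + 16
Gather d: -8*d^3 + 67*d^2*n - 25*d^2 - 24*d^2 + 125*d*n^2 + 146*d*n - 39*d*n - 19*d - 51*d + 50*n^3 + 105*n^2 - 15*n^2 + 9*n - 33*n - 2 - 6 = -8*d^3 + d^2*(67*n - 49) + d*(125*n^2 + 107*n - 70) + 50*n^3 + 90*n^2 - 24*n - 8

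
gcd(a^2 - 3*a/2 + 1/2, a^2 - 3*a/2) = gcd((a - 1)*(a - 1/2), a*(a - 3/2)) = 1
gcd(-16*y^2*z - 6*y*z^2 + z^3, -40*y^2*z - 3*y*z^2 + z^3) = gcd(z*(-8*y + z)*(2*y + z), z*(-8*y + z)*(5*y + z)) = 8*y*z - z^2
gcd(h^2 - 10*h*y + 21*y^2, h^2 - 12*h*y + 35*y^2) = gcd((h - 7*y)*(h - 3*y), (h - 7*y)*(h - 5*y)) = -h + 7*y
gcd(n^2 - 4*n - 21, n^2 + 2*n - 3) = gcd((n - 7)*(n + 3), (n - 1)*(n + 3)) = n + 3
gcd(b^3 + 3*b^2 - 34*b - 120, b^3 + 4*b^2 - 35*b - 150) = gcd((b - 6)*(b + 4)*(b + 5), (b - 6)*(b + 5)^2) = b^2 - b - 30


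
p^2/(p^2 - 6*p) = p/(p - 6)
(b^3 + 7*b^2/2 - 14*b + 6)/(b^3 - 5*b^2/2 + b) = (b + 6)/b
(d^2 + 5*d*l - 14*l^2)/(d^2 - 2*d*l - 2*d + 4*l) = (d + 7*l)/(d - 2)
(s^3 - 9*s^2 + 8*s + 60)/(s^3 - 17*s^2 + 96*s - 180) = (s + 2)/(s - 6)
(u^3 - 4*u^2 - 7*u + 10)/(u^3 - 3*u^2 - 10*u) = (u - 1)/u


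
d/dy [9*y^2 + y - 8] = 18*y + 1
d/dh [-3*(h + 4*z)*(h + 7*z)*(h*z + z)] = 3*z*(-3*h^2 - 22*h*z - 2*h - 28*z^2 - 11*z)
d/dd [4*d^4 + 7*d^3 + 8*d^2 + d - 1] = 16*d^3 + 21*d^2 + 16*d + 1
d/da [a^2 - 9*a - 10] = 2*a - 9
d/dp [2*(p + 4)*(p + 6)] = 4*p + 20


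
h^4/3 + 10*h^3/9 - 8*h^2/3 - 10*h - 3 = (h/3 + 1)*(h - 3)*(h + 1/3)*(h + 3)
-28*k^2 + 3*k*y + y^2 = (-4*k + y)*(7*k + y)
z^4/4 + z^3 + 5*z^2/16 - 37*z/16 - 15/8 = (z/2 + 1/2)*(z/2 + 1)*(z - 3/2)*(z + 5/2)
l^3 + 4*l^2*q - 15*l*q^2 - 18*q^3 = (l - 3*q)*(l + q)*(l + 6*q)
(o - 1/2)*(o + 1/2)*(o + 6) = o^3 + 6*o^2 - o/4 - 3/2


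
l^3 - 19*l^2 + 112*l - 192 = (l - 8)^2*(l - 3)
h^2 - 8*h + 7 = (h - 7)*(h - 1)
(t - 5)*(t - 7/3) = t^2 - 22*t/3 + 35/3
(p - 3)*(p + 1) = p^2 - 2*p - 3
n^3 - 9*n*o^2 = n*(n - 3*o)*(n + 3*o)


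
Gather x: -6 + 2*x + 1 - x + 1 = x - 4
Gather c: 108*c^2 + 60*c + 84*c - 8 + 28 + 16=108*c^2 + 144*c + 36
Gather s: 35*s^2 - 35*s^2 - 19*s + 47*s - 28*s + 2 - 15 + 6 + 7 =0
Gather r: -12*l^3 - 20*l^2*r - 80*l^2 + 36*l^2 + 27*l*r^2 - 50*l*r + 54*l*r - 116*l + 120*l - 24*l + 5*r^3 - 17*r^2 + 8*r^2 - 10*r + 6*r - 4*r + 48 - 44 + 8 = -12*l^3 - 44*l^2 - 20*l + 5*r^3 + r^2*(27*l - 9) + r*(-20*l^2 + 4*l - 8) + 12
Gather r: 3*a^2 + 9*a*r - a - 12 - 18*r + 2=3*a^2 - a + r*(9*a - 18) - 10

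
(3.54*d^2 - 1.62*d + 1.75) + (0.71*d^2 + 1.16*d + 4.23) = 4.25*d^2 - 0.46*d + 5.98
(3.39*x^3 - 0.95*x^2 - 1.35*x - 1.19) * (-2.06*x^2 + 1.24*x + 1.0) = -6.9834*x^5 + 6.1606*x^4 + 4.993*x^3 - 0.1726*x^2 - 2.8256*x - 1.19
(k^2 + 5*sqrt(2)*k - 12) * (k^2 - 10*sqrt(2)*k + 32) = k^4 - 5*sqrt(2)*k^3 - 80*k^2 + 280*sqrt(2)*k - 384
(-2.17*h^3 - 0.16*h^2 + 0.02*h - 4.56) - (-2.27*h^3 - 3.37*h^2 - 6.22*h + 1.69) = 0.1*h^3 + 3.21*h^2 + 6.24*h - 6.25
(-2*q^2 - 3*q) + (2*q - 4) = -2*q^2 - q - 4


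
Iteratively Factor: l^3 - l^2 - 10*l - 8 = (l + 1)*(l^2 - 2*l - 8) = (l + 1)*(l + 2)*(l - 4)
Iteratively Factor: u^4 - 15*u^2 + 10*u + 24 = (u + 4)*(u^3 - 4*u^2 + u + 6) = (u - 2)*(u + 4)*(u^2 - 2*u - 3) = (u - 2)*(u + 1)*(u + 4)*(u - 3)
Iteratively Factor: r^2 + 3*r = (r)*(r + 3)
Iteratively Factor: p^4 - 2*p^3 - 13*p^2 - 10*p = (p)*(p^3 - 2*p^2 - 13*p - 10) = p*(p + 1)*(p^2 - 3*p - 10) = p*(p + 1)*(p + 2)*(p - 5)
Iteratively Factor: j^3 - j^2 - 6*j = (j + 2)*(j^2 - 3*j) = j*(j + 2)*(j - 3)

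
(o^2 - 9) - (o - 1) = o^2 - o - 8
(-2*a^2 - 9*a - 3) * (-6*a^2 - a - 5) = 12*a^4 + 56*a^3 + 37*a^2 + 48*a + 15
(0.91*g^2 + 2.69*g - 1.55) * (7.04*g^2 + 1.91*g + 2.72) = 6.4064*g^4 + 20.6757*g^3 - 3.2989*g^2 + 4.3563*g - 4.216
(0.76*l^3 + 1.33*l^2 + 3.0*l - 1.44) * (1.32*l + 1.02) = 1.0032*l^4 + 2.5308*l^3 + 5.3166*l^2 + 1.1592*l - 1.4688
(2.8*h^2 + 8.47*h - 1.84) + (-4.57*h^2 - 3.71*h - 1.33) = -1.77*h^2 + 4.76*h - 3.17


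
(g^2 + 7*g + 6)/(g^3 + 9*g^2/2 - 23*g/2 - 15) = 2/(2*g - 5)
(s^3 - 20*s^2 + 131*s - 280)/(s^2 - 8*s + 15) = (s^2 - 15*s + 56)/(s - 3)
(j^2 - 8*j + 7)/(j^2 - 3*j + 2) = (j - 7)/(j - 2)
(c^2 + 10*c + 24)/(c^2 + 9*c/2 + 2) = 2*(c + 6)/(2*c + 1)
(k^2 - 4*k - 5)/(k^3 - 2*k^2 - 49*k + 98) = (k^2 - 4*k - 5)/(k^3 - 2*k^2 - 49*k + 98)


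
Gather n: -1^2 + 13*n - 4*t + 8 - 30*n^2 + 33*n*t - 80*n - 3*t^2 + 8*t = -30*n^2 + n*(33*t - 67) - 3*t^2 + 4*t + 7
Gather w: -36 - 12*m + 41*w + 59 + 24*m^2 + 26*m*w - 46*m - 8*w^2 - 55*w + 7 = 24*m^2 - 58*m - 8*w^2 + w*(26*m - 14) + 30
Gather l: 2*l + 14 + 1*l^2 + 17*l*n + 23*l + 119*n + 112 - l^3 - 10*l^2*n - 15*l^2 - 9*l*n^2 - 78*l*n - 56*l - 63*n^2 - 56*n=-l^3 + l^2*(-10*n - 14) + l*(-9*n^2 - 61*n - 31) - 63*n^2 + 63*n + 126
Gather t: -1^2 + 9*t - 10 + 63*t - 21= 72*t - 32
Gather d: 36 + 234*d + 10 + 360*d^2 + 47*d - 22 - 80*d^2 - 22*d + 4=280*d^2 + 259*d + 28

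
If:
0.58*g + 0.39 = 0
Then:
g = -0.67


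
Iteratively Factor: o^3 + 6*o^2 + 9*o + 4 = (o + 1)*(o^2 + 5*o + 4) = (o + 1)*(o + 4)*(o + 1)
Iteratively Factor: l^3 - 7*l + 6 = (l + 3)*(l^2 - 3*l + 2) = (l - 2)*(l + 3)*(l - 1)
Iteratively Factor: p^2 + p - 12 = (p - 3)*(p + 4)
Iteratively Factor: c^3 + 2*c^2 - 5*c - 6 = (c + 3)*(c^2 - c - 2) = (c + 1)*(c + 3)*(c - 2)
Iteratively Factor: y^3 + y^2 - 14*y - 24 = (y - 4)*(y^2 + 5*y + 6) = (y - 4)*(y + 2)*(y + 3)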